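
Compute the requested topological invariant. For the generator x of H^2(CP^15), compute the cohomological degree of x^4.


|x| = 2 in H^*(CP^n).
|x^4| = 4 * |x| = 4 * 2 = 8

8


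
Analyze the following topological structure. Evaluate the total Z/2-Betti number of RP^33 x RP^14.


dim H^*(RP^n; Z/2) = n+1 (one Z/2 in each degree 0..n).
Total Betti number is multiplicative.
Total = (33+1) * (14+1) = 34 * 15 = 510

510


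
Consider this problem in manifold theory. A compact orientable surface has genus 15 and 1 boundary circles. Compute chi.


For a compact orientable surface with genus g and b boundary components: chi = 2 - 2g - b.
chi = 2 - 2*15 - 1 = 2 - 30 - 1 = -29

-29


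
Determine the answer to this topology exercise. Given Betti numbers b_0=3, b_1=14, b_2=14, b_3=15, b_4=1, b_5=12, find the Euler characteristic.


chi = sum_k (-1)^k b_k.
= (3) + (-14) + (14) + (-15) + (1) + (-12)
= -23

-23


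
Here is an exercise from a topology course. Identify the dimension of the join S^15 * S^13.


Join of spheres: S^m * S^n = S^{m+n+1}.
dim = 15 + 13 + 1 = 29

29


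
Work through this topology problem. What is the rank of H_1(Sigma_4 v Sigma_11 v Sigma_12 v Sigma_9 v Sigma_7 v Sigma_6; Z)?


For a wedge X v Y: reduced H_k(X v Y) = H_k(X) + H_k(Y).
Each Sigma_g contributes b_1 = 2g.
b_1 = 8 + 22 + 24 + 18 + 14 + 12 = 98

98


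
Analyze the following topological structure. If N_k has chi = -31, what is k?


chi = 2 - k for closed non-orientable surfaces with k crosscaps.
-31 = 2 - k
k = 2 - (-31) = 33

33


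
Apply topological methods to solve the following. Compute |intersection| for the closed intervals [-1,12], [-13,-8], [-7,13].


Intersection = [max(a_i), min(b_i)] = [-1, -8].
Since -1 > -8, the intersection is empty.
Length = 0

0


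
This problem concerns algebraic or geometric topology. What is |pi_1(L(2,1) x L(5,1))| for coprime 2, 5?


pi_1(X x Y) = pi_1(X) x pi_1(Y).
pi_1(L(2,1)) = Z/2, pi_1(L(5,1)) = Z/5.
|Z/2 x Z/5| = 2 * 5 = 10

10


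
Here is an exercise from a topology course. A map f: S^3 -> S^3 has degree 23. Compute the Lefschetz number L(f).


On S^3: L(f) = tr(f_0*) + (-1)^3 tr(f_3*) = 1 + (-1)^3 * deg(f).
L(f) = 1 + (-1)^3 * 23 = 1 + -23 = -22

-22


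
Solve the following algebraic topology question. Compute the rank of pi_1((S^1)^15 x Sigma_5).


pi_1(A x B) = pi_1(A) x pi_1(B); rank of abelianization = b_1.
b_1(T^15) = 15, b_1(Sigma_5) = 2*5 = 10.
b_1(product) = 15 + 10 = 25

25


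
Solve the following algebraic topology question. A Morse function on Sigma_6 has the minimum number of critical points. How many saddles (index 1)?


A perfect Morse function has m_k = b_k.
For Sigma_6: b_0=1, b_1=2g=12, b_2=1.
Saddles m_1 = 2g = 12

12


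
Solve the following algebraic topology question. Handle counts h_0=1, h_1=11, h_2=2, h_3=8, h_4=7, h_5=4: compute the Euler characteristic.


Handles of index k contribute (-1)^k to chi (same as CW cells).
chi = (1) + (-11) + (2) + (-8) + (7) + (-4) = -13

-13


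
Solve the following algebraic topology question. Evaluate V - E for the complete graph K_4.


K_4: V = 4, E = C(4,2) = 6.
chi = V - E = 4 - 6 = -2

-2


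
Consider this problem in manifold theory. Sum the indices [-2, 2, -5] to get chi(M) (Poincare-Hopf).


Poincare-Hopf: chi(M) = sum of indices of zeros.
chi = (-2) + (2) + (-5) = -5

-5


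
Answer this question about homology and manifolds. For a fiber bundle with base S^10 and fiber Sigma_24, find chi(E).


chi(S^10) = 2 (n even), chi(Sigma_24) = 2 - 2*24 = -46.
chi(E) = 2 * (-46) = -92

-92


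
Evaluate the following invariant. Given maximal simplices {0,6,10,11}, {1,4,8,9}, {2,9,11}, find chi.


Enumerate all faces; f-vector: f_0=9, f_1=15, f_2=9, f_3=2.
chi = sum (-1)^k f_k = 1

1


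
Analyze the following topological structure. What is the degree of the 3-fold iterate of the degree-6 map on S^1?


deg(f) = 6. Degree is multiplicative: deg(f^3) = (deg f)^3.
deg(f^3) = (6)^3 = 216

216


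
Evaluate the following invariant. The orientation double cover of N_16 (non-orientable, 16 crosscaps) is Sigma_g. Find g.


chi(N_16) = 2 - 16 = -14.
Double cover: chi(Sigma_g) = 2 * chi(N_16) = 2*(-14) = -28.
2 - 2g = -28, so g = (2 - (-28))/2 = 30/2 = 15

15


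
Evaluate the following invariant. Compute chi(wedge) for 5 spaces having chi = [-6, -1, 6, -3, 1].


chi(A v B) = chi(A) + chi(B) - 1 (one point identified).
For 5 spaces: chi = (sum chi_i) - (5 - 1).
sum = -3; chi = -3 - 4 = -7

-7


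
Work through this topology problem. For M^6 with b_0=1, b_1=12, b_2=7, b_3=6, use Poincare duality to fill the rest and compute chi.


By Poincare duality b_k = b_{6-k}, so full Betti numbers: b_0=1, b_1=12, b_2=7, b_3=6, b_4=7, b_5=12, b_6=1.
chi = sum (-1)^k b_k = -14

-14


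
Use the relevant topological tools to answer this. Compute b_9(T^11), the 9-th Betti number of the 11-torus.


By the Kunneth formula, b_k(T^n) = C(n,k).
b_9(T^11) = C(11,9).
C(11,9) = 11!/(9!*2!) = 55

55


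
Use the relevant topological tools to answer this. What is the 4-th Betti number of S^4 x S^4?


Each S^d has Poincare polynomial 1 + t^d.
The product S^4 x S^4 has Poincare polynomial prod(1+t^d_i).
Expanding: b_0=1, b_4=2, b_8=1.
b_4 = 2

2


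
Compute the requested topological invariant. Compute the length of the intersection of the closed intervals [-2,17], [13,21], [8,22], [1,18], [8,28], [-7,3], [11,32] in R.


Intersection = [max(a_i), min(b_i)] = [13, 3].
Since 13 > 3, the intersection is empty.
Length = 0

0


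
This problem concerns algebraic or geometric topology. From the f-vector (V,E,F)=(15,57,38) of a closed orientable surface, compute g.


chi = V - E + F = 15 - 57 + 38 = -4
For orientable closed surface: chi = 2 - 2g, so g = (2 - chi)/2.
g = (2 - (-4)) / 2 = 6 / 2 = 3

3


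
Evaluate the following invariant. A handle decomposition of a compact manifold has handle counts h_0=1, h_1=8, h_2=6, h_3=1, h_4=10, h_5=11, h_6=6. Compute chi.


Handles of index k contribute (-1)^k to chi (same as CW cells).
chi = (1) + (-8) + (6) + (-1) + (10) + (-11) + (6) = 3

3


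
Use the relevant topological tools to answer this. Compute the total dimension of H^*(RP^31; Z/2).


H^k(RP^31; Z/2) = Z/2 for each 0 <= k <= 31.
Total dimension = 31 + 1 = 32

32


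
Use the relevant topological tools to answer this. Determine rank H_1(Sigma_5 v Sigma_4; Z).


For a wedge: H_1(A v B) = H_1(A) + H_1(B).
b_1(Sigma_5) = 10, b_1(Sigma_4) = 8.
b_1 = 10 + 8 = 18

18


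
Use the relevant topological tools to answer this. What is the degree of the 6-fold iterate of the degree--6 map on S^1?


deg(f) = -6. Degree is multiplicative: deg(f^6) = (deg f)^6.
deg(f^6) = (-6)^6 = 46656

46656


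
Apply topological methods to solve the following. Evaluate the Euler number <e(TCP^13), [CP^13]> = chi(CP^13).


For any closed oriented manifold, <e(TM),[M]> = chi(M).
chi(CP^13) = 13+1 = 14

14


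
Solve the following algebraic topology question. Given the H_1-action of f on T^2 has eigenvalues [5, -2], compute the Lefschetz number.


For a torus self-map: L(f) = det(I - A) where A acts on H_1.
L(f) = (1-5) * (1--2) = -4 * 3 = -12

-12


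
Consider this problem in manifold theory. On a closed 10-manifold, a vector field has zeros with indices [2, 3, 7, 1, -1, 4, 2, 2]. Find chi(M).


Poincare-Hopf: chi(M) = sum of indices of zeros.
chi = (2) + (3) + (7) + (1) + (-1) + (4) + (2) + (2) = 20

20


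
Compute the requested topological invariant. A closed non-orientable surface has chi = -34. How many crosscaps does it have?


chi = 2 - k for closed non-orientable surfaces with k crosscaps.
-34 = 2 - k
k = 2 - (-34) = 36

36


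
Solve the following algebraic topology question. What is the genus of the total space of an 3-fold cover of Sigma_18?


For an n-sheeted cover: chi(E) = n * chi(B).
chi(Sigma_18) = 2 - 2*18 = -34.
chi(E) = 3 * (-34) = -102.
genus(E) = (2 - chi(E))/2 = (2 - (-102))/2 = 104/2 = 52

52


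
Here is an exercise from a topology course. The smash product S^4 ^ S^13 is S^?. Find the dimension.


S^m ^ S^n = S^{m+n}.
k = 4 + 13 = 17

17


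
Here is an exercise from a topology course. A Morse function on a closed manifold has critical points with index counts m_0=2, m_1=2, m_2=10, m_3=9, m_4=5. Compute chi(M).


Morse theory: chi(M) = sum_k (-1)^k m_k where m_k = #(index-k critical points).
= (2) + (-2) + (10) + (-9) + (5) = 6

6


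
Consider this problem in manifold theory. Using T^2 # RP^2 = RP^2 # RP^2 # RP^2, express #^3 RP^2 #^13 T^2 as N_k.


Since a >= 1, the sum is non-orientable; each T^2 can be replaced by RP^2 # RP^2 (since T^2#RP^2 = 3RP^2).
Total crosscaps k = 3 + 2*13 = 29.
Check via chi: chi = 3*1 + 13*0 - (3+13-1)*2 = -27 = 2 - k = -27. Consistent.

29


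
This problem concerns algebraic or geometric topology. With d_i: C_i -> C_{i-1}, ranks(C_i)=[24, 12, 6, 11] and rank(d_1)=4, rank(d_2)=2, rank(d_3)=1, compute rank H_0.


rank H_k = rank(ker d_k) - rank(im d_{k+1}).
rank(ker d_0) = rank(C_0) - rank(d_0) = 24 - 0 = 24.
rank(im d_{0+1}) = 4.
rank H_0 = 24 - 4 = 20

20


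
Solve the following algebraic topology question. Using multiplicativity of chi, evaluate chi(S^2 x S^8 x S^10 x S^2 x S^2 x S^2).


chi is multiplicative: chi(X x Y) = chi(X) chi(Y).
Each even-dim sphere has chi = 2. There are 6 factors.
chi = 2^6 = 64

64


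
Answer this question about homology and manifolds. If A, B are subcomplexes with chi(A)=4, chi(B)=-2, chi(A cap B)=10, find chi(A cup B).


chi(A cup B) = chi(A) + chi(B) - chi(A cap B)
= 4 + (-2) - (10)
= -8

-8


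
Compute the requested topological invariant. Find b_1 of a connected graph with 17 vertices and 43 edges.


For a connected graph: rank(pi_1) = b_1 = E - V + 1 = 1 - chi.
chi = V - E = 17 - 43 = -26.
rank = 1 - (-26) = 43 - 17 + 1 = 27

27


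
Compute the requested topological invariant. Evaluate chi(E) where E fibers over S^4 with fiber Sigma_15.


chi(S^4) = 2 (n even), chi(Sigma_15) = 2 - 2*15 = -28.
chi(E) = 2 * (-28) = -56

-56


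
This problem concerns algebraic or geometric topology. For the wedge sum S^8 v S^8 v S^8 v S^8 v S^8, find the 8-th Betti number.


For a wedge of spheres, H_k (k>0) is free on one generator per sphere of dimension k.
Spheres of dimension 8: count = 5.
b_8 = 5

5


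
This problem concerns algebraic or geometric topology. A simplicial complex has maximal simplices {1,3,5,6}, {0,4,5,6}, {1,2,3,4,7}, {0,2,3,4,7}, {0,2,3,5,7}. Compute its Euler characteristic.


Enumerate all faces; f-vector: f_0=8, f_1=25, f_2=30, f_3=15, f_4=3.
chi = sum (-1)^k f_k = 1

1


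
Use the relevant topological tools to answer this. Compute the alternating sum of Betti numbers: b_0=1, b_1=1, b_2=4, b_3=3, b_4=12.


chi = sum_k (-1)^k b_k.
= (1) + (-1) + (4) + (-3) + (12)
= 13

13


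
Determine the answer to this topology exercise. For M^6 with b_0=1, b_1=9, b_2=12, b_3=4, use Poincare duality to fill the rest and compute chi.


By Poincare duality b_k = b_{6-k}, so full Betti numbers: b_0=1, b_1=9, b_2=12, b_3=4, b_4=12, b_5=9, b_6=1.
chi = sum (-1)^k b_k = 4

4


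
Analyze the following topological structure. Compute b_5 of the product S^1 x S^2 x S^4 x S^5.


Each S^d has Poincare polynomial 1 + t^d.
The product S^1 x S^2 x S^4 x S^5 has Poincare polynomial prod(1+t^d_i).
Expanding: b_0=1, b_1=1, b_2=1, b_3=1, b_4=1, b_5=2, b_6=2, b_7=2, b_8=1, b_9=1, b_10=1, b_11=1, b_12=1.
b_5 = 2

2


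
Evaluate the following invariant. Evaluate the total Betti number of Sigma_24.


For Sigma_24: b_0 = 1, b_1 = 2g = 48, b_2 = 1.
Total = 1 + 48 + 1 = 50

50


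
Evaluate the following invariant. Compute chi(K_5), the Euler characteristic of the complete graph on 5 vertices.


K_5: V = 5, E = C(5,2) = 10.
chi = V - E = 5 - 10 = -5

-5


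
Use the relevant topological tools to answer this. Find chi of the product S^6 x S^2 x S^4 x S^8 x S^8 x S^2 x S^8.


chi is multiplicative: chi(X x Y) = chi(X) chi(Y).
Each even-dim sphere has chi = 2. There are 7 factors.
chi = 2^7 = 128

128


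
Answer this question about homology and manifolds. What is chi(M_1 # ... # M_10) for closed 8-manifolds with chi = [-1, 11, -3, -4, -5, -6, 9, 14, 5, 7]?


For n-manifolds: chi(A#B) = chi(A) + chi(B) - chi(S^8).
chi(S^8) = 1 + (-1)^8 = 2.
chi(#) = (sum chi_i) - (10-1)*chi(S^8) = 27 - 9*2 = 9

9


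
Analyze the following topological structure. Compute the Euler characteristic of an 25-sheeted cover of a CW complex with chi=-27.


For a finite covering: chi(E) = (number of sheets) * chi(B).
chi(E) = 25 * (-27) = -675

-675


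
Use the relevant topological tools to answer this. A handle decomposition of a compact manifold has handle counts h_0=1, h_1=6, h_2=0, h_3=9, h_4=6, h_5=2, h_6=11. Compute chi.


Handles of index k contribute (-1)^k to chi (same as CW cells).
chi = (1) + (-6) + (0) + (-9) + (6) + (-2) + (11) = 1

1


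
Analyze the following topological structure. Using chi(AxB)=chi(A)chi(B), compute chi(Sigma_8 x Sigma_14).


chi(Sigma_8) = 2 - 2*8 = -14
chi(Sigma_14) = 2 - 2*14 = -26
chi(product) = (-14) * (-26) = 364

364


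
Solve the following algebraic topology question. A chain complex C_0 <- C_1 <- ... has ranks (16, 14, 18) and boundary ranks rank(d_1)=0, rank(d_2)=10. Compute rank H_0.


rank H_k = rank(ker d_k) - rank(im d_{k+1}).
rank(ker d_0) = rank(C_0) - rank(d_0) = 16 - 0 = 16.
rank(im d_{0+1}) = 0.
rank H_0 = 16 - 0 = 16

16


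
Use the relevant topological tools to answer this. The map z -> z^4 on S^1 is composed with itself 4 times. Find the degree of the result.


deg(f) = 4. Degree is multiplicative: deg(f^4) = (deg f)^4.
deg(f^4) = (4)^4 = 256

256


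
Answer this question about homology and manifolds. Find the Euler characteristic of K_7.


K_7: V = 7, E = C(7,2) = 21.
chi = V - E = 7 - 21 = -14

-14


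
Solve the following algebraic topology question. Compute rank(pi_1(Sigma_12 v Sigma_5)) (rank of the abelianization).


For a wedge: H_1(A v B) = H_1(A) + H_1(B).
b_1(Sigma_12) = 24, b_1(Sigma_5) = 10.
b_1 = 24 + 10 = 34

34


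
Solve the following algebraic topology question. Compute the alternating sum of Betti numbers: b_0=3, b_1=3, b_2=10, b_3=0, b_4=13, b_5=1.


chi = sum_k (-1)^k b_k.
= (3) + (-3) + (10) + (0) + (13) + (-1)
= 22

22


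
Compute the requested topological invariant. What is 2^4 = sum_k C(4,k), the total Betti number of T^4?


b_k(T^4) = C(4,k), so the sum over k is sum_k C(4,k) = 2^4.
Total = 2^4 = 16

16


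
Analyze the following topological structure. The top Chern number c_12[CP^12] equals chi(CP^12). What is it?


For any closed oriented manifold, <e(TM),[M]> = chi(M).
chi(CP^12) = 12+1 = 13

13


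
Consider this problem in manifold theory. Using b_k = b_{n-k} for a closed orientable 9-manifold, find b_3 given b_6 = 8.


Poincare duality for closed orientable n-manifolds: b_k = b_{n-k}.
Here n = 9, so b_3 = b_6 = 8

8


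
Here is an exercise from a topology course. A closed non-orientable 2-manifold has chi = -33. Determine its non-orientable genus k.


chi = 2 - k for closed non-orientable surfaces with k crosscaps.
-33 = 2 - k
k = 2 - (-33) = 35

35


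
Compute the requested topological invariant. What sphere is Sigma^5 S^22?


Each suspension raises dimension by 1: Sigma S^n = S^{n+1}.
Sigma^5 S^22 = S^{22+5} = S^27

27


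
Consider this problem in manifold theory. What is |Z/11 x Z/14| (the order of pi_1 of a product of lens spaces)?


pi_1(X x Y) = pi_1(X) x pi_1(Y).
pi_1(L(11,1)) = Z/11, pi_1(L(14,1)) = Z/14.
|Z/11 x Z/14| = 11 * 14 = 154

154


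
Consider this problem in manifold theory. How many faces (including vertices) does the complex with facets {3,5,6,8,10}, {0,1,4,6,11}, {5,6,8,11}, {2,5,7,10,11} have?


Each maximal simplex on m vertices has 2^m - 1 nonempty faces.
Take the union (dedupe shared faces).
Total distinct faces = 93

93


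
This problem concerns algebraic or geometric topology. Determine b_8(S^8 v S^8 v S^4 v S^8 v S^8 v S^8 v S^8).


For a wedge of spheres, H_k (k>0) is free on one generator per sphere of dimension k.
Spheres of dimension 8: count = 6.
b_8 = 6

6


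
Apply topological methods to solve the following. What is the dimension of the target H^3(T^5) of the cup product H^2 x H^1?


Cup product: H^p x H^q -> H^{p+q}; here p+q = 2+1 = 3.
rank H^k(T^n) = C(n,k).
C(5,3) = 10

10


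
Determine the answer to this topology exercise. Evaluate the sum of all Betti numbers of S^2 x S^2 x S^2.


Total Betti number is multiplicative under products.
Each S^d (d>=1) has total Betti number 2.
There are 3 sphere factors.
Total = 2^3 = 8

8


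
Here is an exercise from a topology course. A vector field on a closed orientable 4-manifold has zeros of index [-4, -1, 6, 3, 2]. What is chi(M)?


Poincare-Hopf: chi(M) = sum of indices of zeros.
chi = (-4) + (-1) + (6) + (3) + (2) = 6

6


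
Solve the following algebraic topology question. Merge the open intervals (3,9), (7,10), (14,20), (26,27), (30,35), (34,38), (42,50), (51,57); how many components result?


Sort and merge overlapping open intervals.
Merged: (3,10), (14,20), (26,27), (30,38), (42,50), (51,57).
Number of components = 6

6


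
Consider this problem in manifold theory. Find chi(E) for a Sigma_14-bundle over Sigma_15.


For a fiber bundle F -> E -> B (with CW structure): chi(E) = chi(B) * chi(F).
chi(Sigma_15) = -28, chi(Sigma_14) = -26.
chi(E) = (-28) * (-26) = 728

728


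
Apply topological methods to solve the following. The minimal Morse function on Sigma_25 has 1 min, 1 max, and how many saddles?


A perfect Morse function has m_k = b_k.
For Sigma_25: b_0=1, b_1=2g=50, b_2=1.
Saddles m_1 = 2g = 50

50


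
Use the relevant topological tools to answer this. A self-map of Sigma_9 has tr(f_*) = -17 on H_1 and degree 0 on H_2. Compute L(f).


L(f) = tr(f_0*) - tr(f_1*) + tr(f_2*).
= 1 - (-17) + (0)
= 18

18


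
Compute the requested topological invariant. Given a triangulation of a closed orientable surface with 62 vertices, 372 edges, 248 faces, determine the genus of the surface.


chi = V - E + F = 62 - 372 + 248 = -62
For orientable closed surface: chi = 2 - 2g, so g = (2 - chi)/2.
g = (2 - (-62)) / 2 = 64 / 2 = 32

32


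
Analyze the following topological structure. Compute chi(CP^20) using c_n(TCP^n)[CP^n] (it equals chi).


For any closed oriented manifold, <e(TM),[M]> = chi(M).
chi(CP^20) = 20+1 = 21

21


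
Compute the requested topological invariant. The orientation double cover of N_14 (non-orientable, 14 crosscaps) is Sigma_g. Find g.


chi(N_14) = 2 - 14 = -12.
Double cover: chi(Sigma_g) = 2 * chi(N_14) = 2*(-12) = -24.
2 - 2g = -24, so g = (2 - (-24))/2 = 26/2 = 13

13


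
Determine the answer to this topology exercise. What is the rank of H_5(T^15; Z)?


By the Kunneth formula, b_k(T^n) = C(n,k).
b_5(T^15) = C(15,5).
C(15,5) = 15!/(5!*10!) = 3003

3003


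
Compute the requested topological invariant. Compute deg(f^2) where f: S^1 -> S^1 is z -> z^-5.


deg(f) = -5. Degree is multiplicative: deg(f^2) = (deg f)^2.
deg(f^2) = (-5)^2 = 25

25


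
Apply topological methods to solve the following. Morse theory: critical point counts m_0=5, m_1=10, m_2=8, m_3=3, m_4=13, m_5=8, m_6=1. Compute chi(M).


Morse theory: chi(M) = sum_k (-1)^k m_k where m_k = #(index-k critical points).
= (5) + (-10) + (8) + (-3) + (13) + (-8) + (1) = 6

6


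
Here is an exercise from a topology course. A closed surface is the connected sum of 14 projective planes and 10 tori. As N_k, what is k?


Since a >= 1, the sum is non-orientable; each T^2 can be replaced by RP^2 # RP^2 (since T^2#RP^2 = 3RP^2).
Total crosscaps k = 14 + 2*10 = 34.
Check via chi: chi = 14*1 + 10*0 - (14+10-1)*2 = -32 = 2 - k = -32. Consistent.

34


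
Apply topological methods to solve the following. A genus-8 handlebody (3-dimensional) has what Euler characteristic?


A genus-g handlebody deformation retracts to a wedge of g circles.
chi(vee_g S^1) = 1 - g.
chi(H_8) = 1 - 8 = -7

-7


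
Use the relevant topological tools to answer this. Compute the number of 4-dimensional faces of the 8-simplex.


Delta^8 has 8+1 vertices. A 4-face is a choice of 4+1 vertices.
f_4 = C(8+1, 4+1) = C(9,5) = 126

126


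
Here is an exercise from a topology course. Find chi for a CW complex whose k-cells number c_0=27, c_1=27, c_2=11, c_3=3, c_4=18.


chi = sum_k (-1)^k c_k.
= (-1)^0*27 + (-1)^1*27 + (-1)^2*11 + (-1)^3*3 + (-1)^4*18
= (27) + (-27) + (11) + (-3) + (18)
= 26

26


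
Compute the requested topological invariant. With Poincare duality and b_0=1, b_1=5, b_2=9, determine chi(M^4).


By Poincare duality b_k = b_{4-k}, so full Betti numbers: b_0=1, b_1=5, b_2=9, b_3=5, b_4=1.
chi = sum (-1)^k b_k = 1

1


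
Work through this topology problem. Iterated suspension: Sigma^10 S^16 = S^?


Each suspension raises dimension by 1: Sigma S^n = S^{n+1}.
Sigma^10 S^16 = S^{16+10} = S^26

26


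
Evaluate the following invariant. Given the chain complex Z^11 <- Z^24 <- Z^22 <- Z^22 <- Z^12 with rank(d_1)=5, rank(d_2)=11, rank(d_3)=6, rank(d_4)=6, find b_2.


rank H_k = rank(ker d_k) - rank(im d_{k+1}).
rank(ker d_2) = rank(C_2) - rank(d_2) = 22 - 11 = 11.
rank(im d_{2+1}) = 6.
rank H_2 = 11 - 6 = 5

5


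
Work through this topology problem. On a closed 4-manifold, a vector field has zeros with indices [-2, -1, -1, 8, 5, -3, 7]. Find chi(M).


Poincare-Hopf: chi(M) = sum of indices of zeros.
chi = (-2) + (-1) + (-1) + (8) + (5) + (-3) + (7) = 13

13


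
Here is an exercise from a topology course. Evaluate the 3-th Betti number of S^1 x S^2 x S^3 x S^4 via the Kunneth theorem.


Each S^d has Poincare polynomial 1 + t^d.
The product S^1 x S^2 x S^3 x S^4 has Poincare polynomial prod(1+t^d_i).
Expanding: b_0=1, b_1=1, b_2=1, b_3=2, b_4=2, b_5=2, b_6=2, b_7=2, b_8=1, b_9=1, b_10=1.
b_3 = 2

2


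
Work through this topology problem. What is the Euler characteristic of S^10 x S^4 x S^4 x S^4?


chi is multiplicative: chi(X x Y) = chi(X) chi(Y).
Each even-dim sphere has chi = 2. There are 4 factors.
chi = 2^4 = 16

16


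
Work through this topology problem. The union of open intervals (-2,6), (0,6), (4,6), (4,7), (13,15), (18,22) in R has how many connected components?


Sort and merge overlapping open intervals.
Merged: (-2,7), (13,15), (18,22).
Number of components = 3

3


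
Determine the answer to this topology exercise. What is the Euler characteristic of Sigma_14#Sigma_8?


chi(Sigma_14) = 2 - 2*14 = -26
chi(Sigma_8) = 2 - 2*8 = -14
For surfaces: chi(A#B) = chi(A) + chi(B) - 2.
chi = -26 + -14 - 2 = -42

-42


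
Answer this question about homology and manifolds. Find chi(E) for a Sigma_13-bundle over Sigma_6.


For a fiber bundle F -> E -> B (with CW structure): chi(E) = chi(B) * chi(F).
chi(Sigma_6) = -10, chi(Sigma_13) = -24.
chi(E) = (-10) * (-24) = 240

240


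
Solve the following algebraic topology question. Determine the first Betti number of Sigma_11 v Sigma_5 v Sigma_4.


For a wedge X v Y: reduced H_k(X v Y) = H_k(X) + H_k(Y).
Each Sigma_g contributes b_1 = 2g.
b_1 = 22 + 10 + 8 = 40

40


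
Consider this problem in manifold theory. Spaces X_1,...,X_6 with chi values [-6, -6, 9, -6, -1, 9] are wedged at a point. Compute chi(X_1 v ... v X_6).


chi(A v B) = chi(A) + chi(B) - 1 (one point identified).
For 6 spaces: chi = (sum chi_i) - (6 - 1).
sum = -1; chi = -1 - 5 = -6

-6


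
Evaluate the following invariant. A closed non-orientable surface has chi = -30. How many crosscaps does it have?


chi = 2 - k for closed non-orientable surfaces with k crosscaps.
-30 = 2 - k
k = 2 - (-30) = 32

32


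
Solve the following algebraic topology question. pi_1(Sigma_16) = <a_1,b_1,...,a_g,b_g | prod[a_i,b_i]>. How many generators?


Standard presentation: pi_1(Sigma_g) = <a_1,b_1,...,a_g,b_g | [a_1,b_1]...[a_g,b_g] = 1>.
Number of generators = 2g = 2*16 = 32

32


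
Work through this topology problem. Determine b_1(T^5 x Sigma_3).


pi_1(A x B) = pi_1(A) x pi_1(B); rank of abelianization = b_1.
b_1(T^5) = 5, b_1(Sigma_3) = 2*3 = 6.
b_1(product) = 5 + 6 = 11

11


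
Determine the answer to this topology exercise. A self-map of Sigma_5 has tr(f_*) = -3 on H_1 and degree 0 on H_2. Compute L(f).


L(f) = tr(f_0*) - tr(f_1*) + tr(f_2*).
= 1 - (-3) + (0)
= 4

4


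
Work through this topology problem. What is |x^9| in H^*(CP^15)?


|x| = 2 in H^*(CP^n).
|x^9| = 9 * |x| = 9 * 2 = 18

18


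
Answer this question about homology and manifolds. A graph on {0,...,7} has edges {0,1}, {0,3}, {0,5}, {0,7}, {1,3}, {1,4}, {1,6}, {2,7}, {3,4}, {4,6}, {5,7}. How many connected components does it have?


Run DFS/union-find over 8 vertices.
V = 8, E = 11.
Number of components = 1

1


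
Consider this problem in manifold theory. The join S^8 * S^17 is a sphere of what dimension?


Join of spheres: S^m * S^n = S^{m+n+1}.
dim = 8 + 17 + 1 = 26

26


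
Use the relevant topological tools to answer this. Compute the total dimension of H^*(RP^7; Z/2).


H^k(RP^7; Z/2) = Z/2 for each 0 <= k <= 7.
Total dimension = 7 + 1 = 8

8


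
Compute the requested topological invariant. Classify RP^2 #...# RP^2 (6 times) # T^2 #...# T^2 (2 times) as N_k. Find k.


Since a >= 1, the sum is non-orientable; each T^2 can be replaced by RP^2 # RP^2 (since T^2#RP^2 = 3RP^2).
Total crosscaps k = 6 + 2*2 = 10.
Check via chi: chi = 6*1 + 2*0 - (6+2-1)*2 = -8 = 2 - k = -8. Consistent.

10


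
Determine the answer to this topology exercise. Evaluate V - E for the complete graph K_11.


K_11: V = 11, E = C(11,2) = 55.
chi = V - E = 11 - 55 = -44

-44


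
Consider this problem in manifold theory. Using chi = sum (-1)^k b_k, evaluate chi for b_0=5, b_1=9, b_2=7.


chi = sum_k (-1)^k b_k.
= (5) + (-9) + (7)
= 3

3


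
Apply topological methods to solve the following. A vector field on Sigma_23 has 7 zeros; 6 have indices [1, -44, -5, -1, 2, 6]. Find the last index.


Poincare-Hopf: sum of indices = chi(M).
chi(Sigma_23) = 2 - 2*23 = -44.
Sum of known indices = -41.
x = chi - (sum known) = -44 - (-41) = -3

-3


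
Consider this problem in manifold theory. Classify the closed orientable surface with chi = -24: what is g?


chi = 2 - 2g for closed orientable surfaces.
-24 = 2 - 2g
2g = 2 - (-24) = 26
g = 13

13


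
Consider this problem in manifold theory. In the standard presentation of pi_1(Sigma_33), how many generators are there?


Standard presentation: pi_1(Sigma_g) = <a_1,b_1,...,a_g,b_g | [a_1,b_1]...[a_g,b_g] = 1>.
Number of generators = 2g = 2*33 = 66

66


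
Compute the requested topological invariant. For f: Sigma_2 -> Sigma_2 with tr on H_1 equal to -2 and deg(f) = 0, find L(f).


L(f) = tr(f_0*) - tr(f_1*) + tr(f_2*).
= 1 - (-2) + (0)
= 3

3


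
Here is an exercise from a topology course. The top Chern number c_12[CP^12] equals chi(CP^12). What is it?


For any closed oriented manifold, <e(TM),[M]> = chi(M).
chi(CP^12) = 12+1 = 13

13


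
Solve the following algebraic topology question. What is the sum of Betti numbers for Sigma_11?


For Sigma_11: b_0 = 1, b_1 = 2g = 22, b_2 = 1.
Total = 1 + 22 + 1 = 24

24


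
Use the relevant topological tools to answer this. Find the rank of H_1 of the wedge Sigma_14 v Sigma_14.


For a wedge: H_1(A v B) = H_1(A) + H_1(B).
b_1(Sigma_14) = 28, b_1(Sigma_14) = 28.
b_1 = 28 + 28 = 56

56


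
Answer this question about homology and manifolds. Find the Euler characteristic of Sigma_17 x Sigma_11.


chi(Sigma_17) = 2 - 2*17 = -32
chi(Sigma_11) = 2 - 2*11 = -20
chi(product) = (-32) * (-20) = 640

640


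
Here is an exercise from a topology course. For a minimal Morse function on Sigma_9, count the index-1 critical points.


A perfect Morse function has m_k = b_k.
For Sigma_9: b_0=1, b_1=2g=18, b_2=1.
Saddles m_1 = 2g = 18

18


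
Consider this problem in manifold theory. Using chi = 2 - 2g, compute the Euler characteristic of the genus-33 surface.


For a closed orientable surface of genus g: chi = 2 - 2g.
Here g = 33.
chi = 2 - 2*33 = 2 - 66 = -64

-64


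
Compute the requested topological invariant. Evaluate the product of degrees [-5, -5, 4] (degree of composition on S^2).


Degree is multiplicative: deg(composition) = product of degrees.
= (-5) * (-5) * (4) = 100

100


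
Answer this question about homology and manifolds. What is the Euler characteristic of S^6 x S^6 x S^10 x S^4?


chi is multiplicative: chi(X x Y) = chi(X) chi(Y).
Each even-dim sphere has chi = 2. There are 4 factors.
chi = 2^4 = 16

16


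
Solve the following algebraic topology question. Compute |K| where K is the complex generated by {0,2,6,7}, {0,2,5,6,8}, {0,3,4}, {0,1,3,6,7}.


Each maximal simplex on m vertices has 2^m - 1 nonempty faces.
Take the union (dedupe shared faces).
Total distinct faces = 67

67


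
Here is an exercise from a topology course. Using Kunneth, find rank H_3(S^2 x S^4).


Each S^d has Poincare polynomial 1 + t^d.
The product S^2 x S^4 has Poincare polynomial prod(1+t^d_i).
Expanding: b_0=1, b_2=1, b_4=1, b_6=1.
b_3 = 0

0


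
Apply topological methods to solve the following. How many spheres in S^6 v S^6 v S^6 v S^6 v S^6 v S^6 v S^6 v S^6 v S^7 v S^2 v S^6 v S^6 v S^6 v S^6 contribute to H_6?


For a wedge of spheres, H_k (k>0) is free on one generator per sphere of dimension k.
Spheres of dimension 6: count = 12.
b_6 = 12

12


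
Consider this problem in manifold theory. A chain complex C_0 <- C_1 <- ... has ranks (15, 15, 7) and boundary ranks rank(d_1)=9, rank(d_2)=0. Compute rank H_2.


rank H_k = rank(ker d_k) - rank(im d_{k+1}).
rank(ker d_2) = rank(C_2) - rank(d_2) = 7 - 0 = 7.
rank(im d_{2+1}) = 0.
rank H_2 = 7 - 0 = 7

7


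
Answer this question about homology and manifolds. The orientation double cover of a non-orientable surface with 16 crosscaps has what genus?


chi(N_16) = 2 - 16 = -14.
Double cover: chi(Sigma_g) = 2 * chi(N_16) = 2*(-14) = -28.
2 - 2g = -28, so g = (2 - (-28))/2 = 30/2 = 15

15


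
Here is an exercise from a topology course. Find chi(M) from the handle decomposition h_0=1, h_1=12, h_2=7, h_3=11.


Handles of index k contribute (-1)^k to chi (same as CW cells).
chi = (1) + (-12) + (7) + (-11) = -15

-15


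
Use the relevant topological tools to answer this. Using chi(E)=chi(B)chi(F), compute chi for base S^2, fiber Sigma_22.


chi(S^2) = 2 (n even), chi(Sigma_22) = 2 - 2*22 = -42.
chi(E) = 2 * (-42) = -84

-84


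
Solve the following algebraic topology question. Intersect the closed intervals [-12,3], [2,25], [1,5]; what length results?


Intersection = [max(a_i), min(b_i)] = [2, 3].
Length = 3 - 2 = 1

1


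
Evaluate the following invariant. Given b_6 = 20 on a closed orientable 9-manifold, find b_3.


Poincare duality for closed orientable n-manifolds: b_k = b_{n-k}.
Here n = 9, so b_3 = b_6 = 20

20


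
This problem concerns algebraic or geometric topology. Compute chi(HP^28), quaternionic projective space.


HP^28 has one cell in each dimension 0, 4, ..., 4*28 (28+1 cells, all even-dim).
chi = 28 + 1 = 29

29


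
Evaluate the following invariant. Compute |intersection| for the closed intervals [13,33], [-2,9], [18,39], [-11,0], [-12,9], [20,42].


Intersection = [max(a_i), min(b_i)] = [20, 0].
Since 20 > 0, the intersection is empty.
Length = 0

0


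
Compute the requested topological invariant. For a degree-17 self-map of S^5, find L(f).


On S^5: L(f) = tr(f_0*) + (-1)^5 tr(f_5*) = 1 + (-1)^5 * deg(f).
L(f) = 1 + (-1)^5 * 17 = 1 + -17 = -16

-16


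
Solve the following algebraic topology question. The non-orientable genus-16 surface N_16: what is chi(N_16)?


For a non-orientable closed surface with k crosscaps: chi = 2 - k.
Here k = 16.
chi = 2 - 16 = -14

-14


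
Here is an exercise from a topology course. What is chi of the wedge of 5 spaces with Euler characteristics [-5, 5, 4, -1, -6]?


chi(A v B) = chi(A) + chi(B) - 1 (one point identified).
For 5 spaces: chi = (sum chi_i) - (5 - 1).
sum = -3; chi = -3 - 4 = -7

-7


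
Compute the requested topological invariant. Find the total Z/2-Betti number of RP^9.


H^k(RP^9; Z/2) = Z/2 for each 0 <= k <= 9.
Total dimension = 9 + 1 = 10

10


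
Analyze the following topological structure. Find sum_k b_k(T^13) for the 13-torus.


b_k(T^13) = C(13,k), so the sum over k is sum_k C(13,k) = 2^13.
Total = 2^13 = 8192

8192


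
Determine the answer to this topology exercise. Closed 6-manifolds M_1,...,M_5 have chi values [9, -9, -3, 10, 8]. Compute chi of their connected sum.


For n-manifolds: chi(A#B) = chi(A) + chi(B) - chi(S^6).
chi(S^6) = 1 + (-1)^6 = 2.
chi(#) = (sum chi_i) - (5-1)*chi(S^6) = 15 - 4*2 = 7

7


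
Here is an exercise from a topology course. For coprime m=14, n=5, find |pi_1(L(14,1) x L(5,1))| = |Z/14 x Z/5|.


pi_1(X x Y) = pi_1(X) x pi_1(Y).
pi_1(L(14,1)) = Z/14, pi_1(L(5,1)) = Z/5.
|Z/14 x Z/5| = 14 * 5 = 70

70


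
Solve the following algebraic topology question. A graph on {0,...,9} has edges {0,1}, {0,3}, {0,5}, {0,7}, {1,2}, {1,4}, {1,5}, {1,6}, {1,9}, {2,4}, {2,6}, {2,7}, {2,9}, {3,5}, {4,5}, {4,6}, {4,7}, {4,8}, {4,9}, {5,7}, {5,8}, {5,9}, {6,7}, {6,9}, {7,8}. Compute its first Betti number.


b_1 = E - V + (number of components).
E = 25, V = 10, components = 1.
b_1 = 25 - 10 + 1 = 16

16


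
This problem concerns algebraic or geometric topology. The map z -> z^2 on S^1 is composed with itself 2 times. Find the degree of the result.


deg(f) = 2. Degree is multiplicative: deg(f^2) = (deg f)^2.
deg(f^2) = (2)^2 = 4

4


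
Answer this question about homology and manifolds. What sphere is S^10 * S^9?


Join of spheres: S^m * S^n = S^{m+n+1}.
dim = 10 + 9 + 1 = 20

20


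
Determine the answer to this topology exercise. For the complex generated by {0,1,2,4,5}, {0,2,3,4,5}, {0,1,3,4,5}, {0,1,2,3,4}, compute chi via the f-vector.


Enumerate all faces; f-vector: f_0=6, f_1=15, f_2=20, f_3=14, f_4=4.
chi = sum (-1)^k f_k = 1

1


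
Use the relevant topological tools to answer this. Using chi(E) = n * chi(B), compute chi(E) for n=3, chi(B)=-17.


For a finite covering: chi(E) = (number of sheets) * chi(B).
chi(E) = 3 * (-17) = -51

-51


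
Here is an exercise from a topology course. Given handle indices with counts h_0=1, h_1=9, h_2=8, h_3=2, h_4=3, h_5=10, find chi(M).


Handles of index k contribute (-1)^k to chi (same as CW cells).
chi = (1) + (-9) + (8) + (-2) + (3) + (-10) = -9

-9


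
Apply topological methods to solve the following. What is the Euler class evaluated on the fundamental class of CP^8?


For any closed oriented manifold, <e(TM),[M]> = chi(M).
chi(CP^8) = 8+1 = 9

9


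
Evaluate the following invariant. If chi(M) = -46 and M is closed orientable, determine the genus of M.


chi = 2 - 2g for closed orientable surfaces.
-46 = 2 - 2g
2g = 2 - (-46) = 48
g = 24

24


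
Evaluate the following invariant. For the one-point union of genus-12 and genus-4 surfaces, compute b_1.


For a wedge: H_1(A v B) = H_1(A) + H_1(B).
b_1(Sigma_12) = 24, b_1(Sigma_4) = 8.
b_1 = 24 + 8 = 32

32


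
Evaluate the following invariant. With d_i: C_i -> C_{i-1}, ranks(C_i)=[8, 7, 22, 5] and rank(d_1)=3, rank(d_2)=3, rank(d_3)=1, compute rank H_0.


rank H_k = rank(ker d_k) - rank(im d_{k+1}).
rank(ker d_0) = rank(C_0) - rank(d_0) = 8 - 0 = 8.
rank(im d_{0+1}) = 3.
rank H_0 = 8 - 3 = 5

5


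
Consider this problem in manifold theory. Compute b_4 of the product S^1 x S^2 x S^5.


Each S^d has Poincare polynomial 1 + t^d.
The product S^1 x S^2 x S^5 has Poincare polynomial prod(1+t^d_i).
Expanding: b_0=1, b_1=1, b_2=1, b_3=1, b_5=1, b_6=1, b_7=1, b_8=1.
b_4 = 0

0


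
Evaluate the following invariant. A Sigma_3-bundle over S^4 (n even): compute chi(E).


chi(S^4) = 2 (n even), chi(Sigma_3) = 2 - 2*3 = -4.
chi(E) = 2 * (-4) = -8

-8


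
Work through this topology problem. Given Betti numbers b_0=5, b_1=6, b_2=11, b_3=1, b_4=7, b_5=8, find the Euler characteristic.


chi = sum_k (-1)^k b_k.
= (5) + (-6) + (11) + (-1) + (7) + (-8)
= 8

8


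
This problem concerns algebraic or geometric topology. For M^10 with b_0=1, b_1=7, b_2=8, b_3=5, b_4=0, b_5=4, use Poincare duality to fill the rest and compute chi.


By Poincare duality b_k = b_{10-k}, so full Betti numbers: b_0=1, b_1=7, b_2=8, b_3=5, b_4=0, b_5=4, b_6=0, b_7=5, b_8=8, b_9=7, b_10=1.
chi = sum (-1)^k b_k = -10

-10


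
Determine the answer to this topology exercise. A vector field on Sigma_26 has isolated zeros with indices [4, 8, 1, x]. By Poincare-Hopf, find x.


Poincare-Hopf: sum of indices = chi(M).
chi(Sigma_26) = 2 - 2*26 = -50.
Sum of known indices = 13.
x = chi - (sum known) = -50 - (13) = -63

-63


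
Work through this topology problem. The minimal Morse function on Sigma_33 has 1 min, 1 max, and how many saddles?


A perfect Morse function has m_k = b_k.
For Sigma_33: b_0=1, b_1=2g=66, b_2=1.
Saddles m_1 = 2g = 66

66


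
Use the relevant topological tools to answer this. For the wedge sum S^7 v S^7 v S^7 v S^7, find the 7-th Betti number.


For a wedge of spheres, H_k (k>0) is free on one generator per sphere of dimension k.
Spheres of dimension 7: count = 4.
b_7 = 4

4


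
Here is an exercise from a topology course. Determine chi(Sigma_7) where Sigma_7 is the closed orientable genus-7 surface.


For a closed orientable surface of genus g: chi = 2 - 2g.
Here g = 7.
chi = 2 - 2*7 = 2 - 14 = -12

-12


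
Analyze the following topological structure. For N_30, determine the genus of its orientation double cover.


chi(N_30) = 2 - 30 = -28.
Double cover: chi(Sigma_g) = 2 * chi(N_30) = 2*(-28) = -56.
2 - 2g = -56, so g = (2 - (-56))/2 = 58/2 = 29

29


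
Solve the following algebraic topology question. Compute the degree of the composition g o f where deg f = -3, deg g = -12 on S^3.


Degree is multiplicative under composition: deg(g o f) = deg(g) * deg(f).
= -12 * -3 = 36

36


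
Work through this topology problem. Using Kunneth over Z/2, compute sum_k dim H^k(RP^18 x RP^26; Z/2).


dim H^*(RP^n; Z/2) = n+1 (one Z/2 in each degree 0..n).
Total Betti number is multiplicative.
Total = (18+1) * (26+1) = 19 * 27 = 513

513


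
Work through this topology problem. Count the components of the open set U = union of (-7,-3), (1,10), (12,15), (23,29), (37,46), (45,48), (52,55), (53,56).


Sort and merge overlapping open intervals.
Merged: (-7,-3), (1,10), (12,15), (23,29), (37,48), (52,56).
Number of components = 6

6


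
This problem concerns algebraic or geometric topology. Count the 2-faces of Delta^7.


Delta^7 has 7+1 vertices. A 2-face is a choice of 2+1 vertices.
f_2 = C(7+1, 2+1) = C(8,3) = 56

56


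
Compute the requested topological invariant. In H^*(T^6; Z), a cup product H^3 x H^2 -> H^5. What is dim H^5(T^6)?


Cup product: H^p x H^q -> H^{p+q}; here p+q = 3+2 = 5.
rank H^k(T^n) = C(n,k).
C(6,5) = 6

6


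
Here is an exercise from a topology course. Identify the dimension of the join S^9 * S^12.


Join of spheres: S^m * S^n = S^{m+n+1}.
dim = 9 + 12 + 1 = 22

22


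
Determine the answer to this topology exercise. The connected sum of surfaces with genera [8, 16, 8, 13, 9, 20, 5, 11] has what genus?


Genus is additive under connected sum of orientable surfaces.
g = 8 + 16 + 8 + 13 + 9 + 20 + 5 + 11 = 90

90


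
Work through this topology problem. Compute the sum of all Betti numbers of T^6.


b_k(T^6) = C(6,k), so the sum over k is sum_k C(6,k) = 2^6.
Total = 2^6 = 64

64
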